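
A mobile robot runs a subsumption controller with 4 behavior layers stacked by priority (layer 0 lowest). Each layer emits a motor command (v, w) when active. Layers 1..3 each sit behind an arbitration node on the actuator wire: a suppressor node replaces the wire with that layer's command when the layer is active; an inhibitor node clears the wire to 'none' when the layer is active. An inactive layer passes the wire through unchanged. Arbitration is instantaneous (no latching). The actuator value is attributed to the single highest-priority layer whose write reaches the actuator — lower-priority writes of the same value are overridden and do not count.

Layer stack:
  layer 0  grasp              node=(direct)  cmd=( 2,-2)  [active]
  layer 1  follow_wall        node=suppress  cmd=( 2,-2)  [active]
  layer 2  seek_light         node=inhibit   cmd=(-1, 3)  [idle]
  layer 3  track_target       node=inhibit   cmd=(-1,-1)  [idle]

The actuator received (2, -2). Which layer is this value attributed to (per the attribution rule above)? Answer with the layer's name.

follow_wall

[0] grasp on; wire := (2, -2)
[1] follow_wall on (suppress); wire := (2, -2)
[2] seek_light off; pass (2, -2)
[3] track_target off; pass (2, -2)
output (2, -2)
last writer: layer 1 = follow_wall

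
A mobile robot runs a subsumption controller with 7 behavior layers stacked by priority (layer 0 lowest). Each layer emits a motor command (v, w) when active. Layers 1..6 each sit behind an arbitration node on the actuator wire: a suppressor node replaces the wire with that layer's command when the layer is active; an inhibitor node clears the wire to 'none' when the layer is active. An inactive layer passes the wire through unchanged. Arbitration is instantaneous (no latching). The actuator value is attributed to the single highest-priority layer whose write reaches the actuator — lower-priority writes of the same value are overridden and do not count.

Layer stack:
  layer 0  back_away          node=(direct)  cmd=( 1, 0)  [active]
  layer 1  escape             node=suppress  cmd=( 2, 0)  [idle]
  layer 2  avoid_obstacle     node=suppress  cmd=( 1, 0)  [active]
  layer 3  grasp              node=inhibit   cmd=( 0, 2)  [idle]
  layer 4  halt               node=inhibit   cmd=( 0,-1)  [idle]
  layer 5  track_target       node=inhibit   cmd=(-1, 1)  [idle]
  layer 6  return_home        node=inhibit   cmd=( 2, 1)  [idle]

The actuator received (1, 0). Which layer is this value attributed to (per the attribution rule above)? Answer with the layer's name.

avoid_obstacle

layer 0 (back_away) active — direct: (1, 0)
layer 1 (escape) idle — unchanged: (1, 0)
layer 2 (avoid_obstacle) active — suppresses: (1, 0)
layer 3 (grasp) idle — unchanged: (1, 0)
layer 4 (halt) idle — unchanged: (1, 0)
layer 5 (track_target) idle — unchanged: (1, 0)
layer 6 (return_home) idle — unchanged: (1, 0)
→ actuator (1, 0)
last writer: layer 2 = avoid_obstacle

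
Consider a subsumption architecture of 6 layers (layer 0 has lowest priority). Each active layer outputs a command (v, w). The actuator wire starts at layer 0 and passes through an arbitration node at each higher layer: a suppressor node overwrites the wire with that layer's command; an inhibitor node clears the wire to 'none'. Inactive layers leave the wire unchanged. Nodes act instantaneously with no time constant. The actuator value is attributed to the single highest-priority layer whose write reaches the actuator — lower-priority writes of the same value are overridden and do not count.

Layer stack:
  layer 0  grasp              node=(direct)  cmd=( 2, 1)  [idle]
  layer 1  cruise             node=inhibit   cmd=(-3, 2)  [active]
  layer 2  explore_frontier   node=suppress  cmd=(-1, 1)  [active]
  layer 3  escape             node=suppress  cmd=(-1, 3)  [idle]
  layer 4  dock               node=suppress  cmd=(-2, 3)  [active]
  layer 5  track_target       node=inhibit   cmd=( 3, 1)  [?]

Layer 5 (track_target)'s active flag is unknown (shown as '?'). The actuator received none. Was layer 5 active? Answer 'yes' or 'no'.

yes

If layer 5 is active=yes:
  actuator would be none
If layer 5 is active=no:
  actuator would be (-2, 3)
Observed none, so layer 5 was active.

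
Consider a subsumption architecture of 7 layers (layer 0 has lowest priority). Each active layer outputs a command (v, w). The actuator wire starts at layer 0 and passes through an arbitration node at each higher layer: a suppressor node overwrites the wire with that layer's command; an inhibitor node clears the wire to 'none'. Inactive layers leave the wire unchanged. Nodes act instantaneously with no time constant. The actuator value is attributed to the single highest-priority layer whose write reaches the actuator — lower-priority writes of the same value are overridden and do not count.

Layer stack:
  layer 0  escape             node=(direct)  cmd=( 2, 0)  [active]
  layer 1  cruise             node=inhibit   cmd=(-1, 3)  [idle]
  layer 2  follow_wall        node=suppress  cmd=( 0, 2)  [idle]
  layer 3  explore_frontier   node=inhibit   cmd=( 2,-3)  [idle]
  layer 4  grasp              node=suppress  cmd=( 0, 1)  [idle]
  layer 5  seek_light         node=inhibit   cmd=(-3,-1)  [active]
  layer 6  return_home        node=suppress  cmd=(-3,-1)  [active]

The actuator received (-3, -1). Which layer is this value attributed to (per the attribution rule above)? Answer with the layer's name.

return_home

L0 escape: active, feeds wire = (2, 0)
L1 cruise: idle → wire stays (2, 0)
L2 follow_wall: idle → wire stays (2, 0)
L3 explore_frontier: idle → wire stays (2, 0)
L4 grasp: idle → wire stays (2, 0)
L5 seek_light: active, inhibitor → wire = none
L6 return_home: active, suppressor → wire = (-3, -1)
actuator = (-3, -1)
last writer: layer 6 = return_home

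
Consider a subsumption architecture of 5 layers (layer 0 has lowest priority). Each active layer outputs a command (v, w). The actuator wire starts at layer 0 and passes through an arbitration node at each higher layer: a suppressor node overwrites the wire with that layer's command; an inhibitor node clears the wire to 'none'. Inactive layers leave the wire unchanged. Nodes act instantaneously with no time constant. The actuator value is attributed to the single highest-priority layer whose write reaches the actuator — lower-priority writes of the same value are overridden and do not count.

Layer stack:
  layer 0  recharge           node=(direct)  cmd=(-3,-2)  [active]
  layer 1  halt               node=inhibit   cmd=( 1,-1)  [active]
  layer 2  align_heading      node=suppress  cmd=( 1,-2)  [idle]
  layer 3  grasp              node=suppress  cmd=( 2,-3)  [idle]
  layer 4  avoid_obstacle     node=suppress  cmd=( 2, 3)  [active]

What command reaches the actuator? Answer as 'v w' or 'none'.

L0 recharge: active, feeds wire = (-3, -2)
L1 halt: active, inhibitor → wire = none
L2 align_heading: idle → wire stays none
L3 grasp: idle → wire stays none
L4 avoid_obstacle: active, suppressor → wire = (2, 3)
actuator = (2, 3)

2 3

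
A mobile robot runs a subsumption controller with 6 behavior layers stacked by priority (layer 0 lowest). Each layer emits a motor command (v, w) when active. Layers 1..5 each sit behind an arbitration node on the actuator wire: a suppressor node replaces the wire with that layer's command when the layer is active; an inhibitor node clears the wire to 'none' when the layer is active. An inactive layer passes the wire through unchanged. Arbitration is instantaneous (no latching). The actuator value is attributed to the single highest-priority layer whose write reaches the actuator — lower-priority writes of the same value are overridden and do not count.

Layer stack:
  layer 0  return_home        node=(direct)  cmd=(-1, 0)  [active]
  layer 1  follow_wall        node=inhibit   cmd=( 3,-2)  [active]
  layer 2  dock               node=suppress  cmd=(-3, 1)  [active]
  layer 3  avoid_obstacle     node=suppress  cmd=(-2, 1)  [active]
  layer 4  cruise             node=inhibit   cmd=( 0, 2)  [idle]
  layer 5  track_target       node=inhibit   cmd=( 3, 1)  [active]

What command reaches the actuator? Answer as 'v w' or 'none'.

layer 0 (return_home) active — direct: (-1, 0)
layer 1 (follow_wall) active — inhibits: none
layer 2 (dock) active — suppresses: (-3, 1)
layer 3 (avoid_obstacle) active — suppresses: (-2, 1)
layer 4 (cruise) idle — unchanged: (-2, 1)
layer 5 (track_target) active — inhibits: none
→ actuator none

none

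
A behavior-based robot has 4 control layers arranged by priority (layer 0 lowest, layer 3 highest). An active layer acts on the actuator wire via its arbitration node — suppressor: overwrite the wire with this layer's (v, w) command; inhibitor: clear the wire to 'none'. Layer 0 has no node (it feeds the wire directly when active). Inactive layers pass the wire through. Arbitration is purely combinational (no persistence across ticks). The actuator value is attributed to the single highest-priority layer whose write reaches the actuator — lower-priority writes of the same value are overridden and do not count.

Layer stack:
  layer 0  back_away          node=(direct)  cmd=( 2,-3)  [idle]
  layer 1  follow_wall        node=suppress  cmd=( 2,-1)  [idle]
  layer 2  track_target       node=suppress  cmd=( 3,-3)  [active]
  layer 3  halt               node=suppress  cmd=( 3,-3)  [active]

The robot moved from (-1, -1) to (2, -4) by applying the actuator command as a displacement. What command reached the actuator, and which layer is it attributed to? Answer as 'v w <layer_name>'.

displacement = (2, -4) − (-1, -1) = (3, -3)
[0] back_away off; wire := none
[1] follow_wall off; pass none
[2] track_target on (suppress); wire := (3, -3)
[3] halt on (suppress); wire := (3, -3)
output (3, -3) — from layer 3 (halt)

3 -3 halt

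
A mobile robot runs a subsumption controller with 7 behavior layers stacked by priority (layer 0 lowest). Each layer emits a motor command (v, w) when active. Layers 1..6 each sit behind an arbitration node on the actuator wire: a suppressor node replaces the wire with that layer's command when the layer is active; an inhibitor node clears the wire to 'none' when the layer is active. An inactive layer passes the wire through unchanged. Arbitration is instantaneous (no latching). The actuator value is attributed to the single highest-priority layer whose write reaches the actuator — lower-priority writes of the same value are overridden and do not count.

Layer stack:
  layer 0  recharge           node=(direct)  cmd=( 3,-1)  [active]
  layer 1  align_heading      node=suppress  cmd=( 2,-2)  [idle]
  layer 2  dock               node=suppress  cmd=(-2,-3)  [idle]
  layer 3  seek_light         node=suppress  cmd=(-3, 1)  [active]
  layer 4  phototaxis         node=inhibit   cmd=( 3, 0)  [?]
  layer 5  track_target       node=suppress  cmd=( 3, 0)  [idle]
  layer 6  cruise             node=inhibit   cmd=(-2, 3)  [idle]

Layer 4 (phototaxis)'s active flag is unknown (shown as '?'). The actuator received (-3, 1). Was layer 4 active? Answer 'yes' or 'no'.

If layer 4 is active=yes:
  actuator would be none
If layer 4 is active=no:
  actuator would be (-3, 1)
Observed (-3, 1), so layer 4 was idle.

no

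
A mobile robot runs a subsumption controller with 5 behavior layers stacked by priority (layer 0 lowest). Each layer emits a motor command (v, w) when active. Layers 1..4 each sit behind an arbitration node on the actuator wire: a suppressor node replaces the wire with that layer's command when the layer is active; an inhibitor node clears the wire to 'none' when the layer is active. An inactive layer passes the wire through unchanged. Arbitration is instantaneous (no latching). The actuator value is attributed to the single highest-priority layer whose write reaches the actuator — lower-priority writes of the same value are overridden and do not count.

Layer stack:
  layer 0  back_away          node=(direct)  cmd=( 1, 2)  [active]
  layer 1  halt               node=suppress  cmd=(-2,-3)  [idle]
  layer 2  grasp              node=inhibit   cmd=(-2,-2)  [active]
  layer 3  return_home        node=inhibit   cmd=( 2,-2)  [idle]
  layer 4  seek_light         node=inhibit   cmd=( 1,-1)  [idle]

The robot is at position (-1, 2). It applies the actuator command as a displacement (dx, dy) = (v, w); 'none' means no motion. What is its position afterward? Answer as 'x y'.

-1 2

[0] back_away on; wire := (1, 2)
[1] halt off; pass (1, 2)
[2] grasp on (inhibit); wire := none
[3] return_home off; pass none
[4] seek_light off; pass none
output none
position: (-1, 2) + none = (-1, 2)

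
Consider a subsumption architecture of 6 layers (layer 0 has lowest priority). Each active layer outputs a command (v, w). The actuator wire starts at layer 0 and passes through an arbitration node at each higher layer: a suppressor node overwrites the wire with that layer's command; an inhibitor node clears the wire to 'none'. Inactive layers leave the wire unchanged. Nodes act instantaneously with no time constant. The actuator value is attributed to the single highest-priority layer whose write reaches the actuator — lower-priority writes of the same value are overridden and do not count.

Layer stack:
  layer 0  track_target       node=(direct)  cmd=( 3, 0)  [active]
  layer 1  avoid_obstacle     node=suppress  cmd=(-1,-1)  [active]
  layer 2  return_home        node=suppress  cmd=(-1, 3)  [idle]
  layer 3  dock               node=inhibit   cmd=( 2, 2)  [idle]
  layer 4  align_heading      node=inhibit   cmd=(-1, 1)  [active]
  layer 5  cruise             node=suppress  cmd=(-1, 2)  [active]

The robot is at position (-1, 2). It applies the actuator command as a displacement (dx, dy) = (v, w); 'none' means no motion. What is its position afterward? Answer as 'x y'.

layer 0 (track_target) active — direct: (3, 0)
layer 1 (avoid_obstacle) active — suppresses: (-1, -1)
layer 2 (return_home) idle — unchanged: (-1, -1)
layer 3 (dock) idle — unchanged: (-1, -1)
layer 4 (align_heading) active — inhibits: none
layer 5 (cruise) active — suppresses: (-1, 2)
→ actuator (-1, 2)
position: (-1, 2) + (-1, 2) = (-2, 4)

-2 4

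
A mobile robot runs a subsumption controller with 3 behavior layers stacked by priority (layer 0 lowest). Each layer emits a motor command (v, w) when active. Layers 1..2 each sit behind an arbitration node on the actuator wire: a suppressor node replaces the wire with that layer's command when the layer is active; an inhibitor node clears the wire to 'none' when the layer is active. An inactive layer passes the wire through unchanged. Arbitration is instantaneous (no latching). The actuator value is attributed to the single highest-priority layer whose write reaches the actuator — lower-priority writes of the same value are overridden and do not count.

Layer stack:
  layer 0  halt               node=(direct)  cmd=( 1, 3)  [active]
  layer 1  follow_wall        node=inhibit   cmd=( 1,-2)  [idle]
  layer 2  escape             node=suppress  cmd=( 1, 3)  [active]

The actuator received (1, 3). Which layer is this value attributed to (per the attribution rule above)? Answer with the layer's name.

escape

[0] halt on; wire := (1, 3)
[1] follow_wall off; pass (1, 3)
[2] escape on (suppress); wire := (1, 3)
output (1, 3)
last writer: layer 2 = escape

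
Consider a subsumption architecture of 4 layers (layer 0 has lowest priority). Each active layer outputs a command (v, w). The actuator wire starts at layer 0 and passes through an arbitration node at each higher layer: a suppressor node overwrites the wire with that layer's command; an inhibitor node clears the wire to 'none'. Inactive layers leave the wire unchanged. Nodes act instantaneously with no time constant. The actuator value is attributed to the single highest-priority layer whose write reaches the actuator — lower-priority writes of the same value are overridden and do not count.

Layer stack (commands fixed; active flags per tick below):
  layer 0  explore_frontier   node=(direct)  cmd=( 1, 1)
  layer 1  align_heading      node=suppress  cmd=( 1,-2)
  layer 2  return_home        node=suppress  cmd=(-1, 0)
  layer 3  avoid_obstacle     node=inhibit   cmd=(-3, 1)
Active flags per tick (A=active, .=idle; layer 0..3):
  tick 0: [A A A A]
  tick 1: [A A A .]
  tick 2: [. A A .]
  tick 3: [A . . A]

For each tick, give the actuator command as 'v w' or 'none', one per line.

tick 0:
  L0 explore_frontier: active, feeds wire = (1, 1)
  L1 align_heading: active, suppressor → wire = (1, -2)
  L2 return_home: active, suppressor → wire = (-1, 0)
  L3 avoid_obstacle: active, inhibitor → wire = none
  actuator = none
tick 1:
  L0 explore_frontier: active, feeds wire = (1, 1)
  L1 align_heading: active, suppressor → wire = (1, -2)
  L2 return_home: active, suppressor → wire = (-1, 0)
  L3 avoid_obstacle: idle → wire stays (-1, 0)
  actuator = (-1, 0)
tick 2:
  L0 explore_frontier: idle → wire = none
  L1 align_heading: active, suppressor → wire = (1, -2)
  L2 return_home: active, suppressor → wire = (-1, 0)
  L3 avoid_obstacle: idle → wire stays (-1, 0)
  actuator = (-1, 0)
tick 3:
  L0 explore_frontier: active, feeds wire = (1, 1)
  L1 align_heading: idle → wire stays (1, 1)
  L2 return_home: idle → wire stays (1, 1)
  L3 avoid_obstacle: active, inhibitor → wire = none
  actuator = none

none
-1 0
-1 0
none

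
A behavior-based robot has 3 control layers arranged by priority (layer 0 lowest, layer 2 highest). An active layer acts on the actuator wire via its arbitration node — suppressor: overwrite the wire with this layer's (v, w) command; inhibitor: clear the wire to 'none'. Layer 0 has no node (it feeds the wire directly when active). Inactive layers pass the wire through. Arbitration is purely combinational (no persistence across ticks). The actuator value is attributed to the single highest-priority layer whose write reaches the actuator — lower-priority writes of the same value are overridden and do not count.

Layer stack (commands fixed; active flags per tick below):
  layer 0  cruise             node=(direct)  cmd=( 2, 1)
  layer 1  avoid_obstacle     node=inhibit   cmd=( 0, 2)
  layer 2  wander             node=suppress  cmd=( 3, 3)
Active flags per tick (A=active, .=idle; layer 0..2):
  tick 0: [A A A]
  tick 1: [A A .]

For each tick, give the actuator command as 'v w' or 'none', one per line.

3 3
none

tick 0:
  L0 cruise: active, feeds wire = (2, 1)
  L1 avoid_obstacle: active, inhibitor → wire = none
  L2 wander: active, suppressor → wire = (3, 3)
  actuator = (3, 3)
tick 1:
  L0 cruise: active, feeds wire = (2, 1)
  L1 avoid_obstacle: active, inhibitor → wire = none
  L2 wander: idle → wire stays none
  actuator = none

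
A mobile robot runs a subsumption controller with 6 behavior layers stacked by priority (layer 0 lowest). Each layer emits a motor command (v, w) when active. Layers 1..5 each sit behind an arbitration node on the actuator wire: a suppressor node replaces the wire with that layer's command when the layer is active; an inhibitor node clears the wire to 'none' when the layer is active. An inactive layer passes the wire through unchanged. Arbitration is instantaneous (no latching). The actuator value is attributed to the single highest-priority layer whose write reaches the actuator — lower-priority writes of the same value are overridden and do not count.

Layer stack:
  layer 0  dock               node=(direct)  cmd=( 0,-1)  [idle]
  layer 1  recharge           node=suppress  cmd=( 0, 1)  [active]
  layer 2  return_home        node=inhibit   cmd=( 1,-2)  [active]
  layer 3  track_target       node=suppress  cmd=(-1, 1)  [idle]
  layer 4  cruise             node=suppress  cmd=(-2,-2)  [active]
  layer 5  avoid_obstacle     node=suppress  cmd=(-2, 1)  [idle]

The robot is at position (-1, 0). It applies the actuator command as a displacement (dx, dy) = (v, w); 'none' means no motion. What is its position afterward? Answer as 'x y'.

-3 -2

L0 dock: idle → wire = none
L1 recharge: active, suppressor → wire = (0, 1)
L2 return_home: active, inhibitor → wire = none
L3 track_target: idle → wire stays none
L4 cruise: active, suppressor → wire = (-2, -2)
L5 avoid_obstacle: idle → wire stays (-2, -2)
actuator = (-2, -2)
position: (-1, 0) + (-2, -2) = (-3, -2)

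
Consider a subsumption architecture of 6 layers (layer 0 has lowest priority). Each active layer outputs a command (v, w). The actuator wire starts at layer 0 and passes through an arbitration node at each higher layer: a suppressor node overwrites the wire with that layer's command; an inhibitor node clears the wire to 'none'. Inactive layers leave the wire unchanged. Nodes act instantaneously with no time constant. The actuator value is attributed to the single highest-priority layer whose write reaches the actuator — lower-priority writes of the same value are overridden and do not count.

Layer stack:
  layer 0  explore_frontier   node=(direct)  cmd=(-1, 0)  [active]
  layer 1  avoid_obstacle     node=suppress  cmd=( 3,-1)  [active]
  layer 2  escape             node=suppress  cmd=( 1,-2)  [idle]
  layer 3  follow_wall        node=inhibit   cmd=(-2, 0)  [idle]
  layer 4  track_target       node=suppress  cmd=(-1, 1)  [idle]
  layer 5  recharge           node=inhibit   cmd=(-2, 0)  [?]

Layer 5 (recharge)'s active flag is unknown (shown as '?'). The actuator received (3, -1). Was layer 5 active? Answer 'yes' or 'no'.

no

If layer 5 is active=yes:
  actuator would be none
If layer 5 is active=no:
  actuator would be (3, -1)
Observed (3, -1), so layer 5 was idle.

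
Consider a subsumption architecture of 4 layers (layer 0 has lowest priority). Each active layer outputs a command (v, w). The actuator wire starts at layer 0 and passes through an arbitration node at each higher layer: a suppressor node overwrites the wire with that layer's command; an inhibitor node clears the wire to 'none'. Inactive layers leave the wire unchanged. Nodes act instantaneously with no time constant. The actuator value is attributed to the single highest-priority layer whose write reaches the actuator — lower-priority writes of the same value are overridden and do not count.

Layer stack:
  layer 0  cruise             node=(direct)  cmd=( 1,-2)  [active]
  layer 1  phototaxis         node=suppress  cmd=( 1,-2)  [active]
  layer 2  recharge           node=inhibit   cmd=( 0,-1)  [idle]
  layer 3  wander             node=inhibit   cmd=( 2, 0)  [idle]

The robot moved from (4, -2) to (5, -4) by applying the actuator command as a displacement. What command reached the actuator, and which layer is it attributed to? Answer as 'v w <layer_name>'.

displacement = (5, -4) − (4, -2) = (1, -2)
[0] cruise on; wire := (1, -2)
[1] phototaxis on (suppress); wire := (1, -2)
[2] recharge off; pass (1, -2)
[3] wander off; pass (1, -2)
output (1, -2) — from layer 1 (phototaxis)

1 -2 phototaxis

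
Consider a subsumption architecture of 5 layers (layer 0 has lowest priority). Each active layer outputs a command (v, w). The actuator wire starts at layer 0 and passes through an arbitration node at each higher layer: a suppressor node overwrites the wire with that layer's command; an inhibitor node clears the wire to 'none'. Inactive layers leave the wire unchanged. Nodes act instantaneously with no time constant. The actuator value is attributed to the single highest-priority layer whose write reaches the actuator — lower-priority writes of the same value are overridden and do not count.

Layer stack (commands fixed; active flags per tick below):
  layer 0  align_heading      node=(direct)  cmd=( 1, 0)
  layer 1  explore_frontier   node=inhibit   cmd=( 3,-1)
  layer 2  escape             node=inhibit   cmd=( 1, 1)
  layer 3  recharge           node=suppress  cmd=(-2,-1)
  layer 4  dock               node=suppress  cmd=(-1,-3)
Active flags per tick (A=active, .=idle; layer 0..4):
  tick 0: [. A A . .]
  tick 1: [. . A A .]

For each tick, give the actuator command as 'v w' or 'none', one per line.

tick 0:
  L0 align_heading: idle → wire = none
  L1 explore_frontier: active, inhibitor → wire = none
  L2 escape: active, inhibitor → wire = none
  L3 recharge: idle → wire stays none
  L4 dock: idle → wire stays none
  actuator = none
tick 1:
  L0 align_heading: idle → wire = none
  L1 explore_frontier: idle → wire stays none
  L2 escape: active, inhibitor → wire = none
  L3 recharge: active, suppressor → wire = (-2, -1)
  L4 dock: idle → wire stays (-2, -1)
  actuator = (-2, -1)

none
-2 -1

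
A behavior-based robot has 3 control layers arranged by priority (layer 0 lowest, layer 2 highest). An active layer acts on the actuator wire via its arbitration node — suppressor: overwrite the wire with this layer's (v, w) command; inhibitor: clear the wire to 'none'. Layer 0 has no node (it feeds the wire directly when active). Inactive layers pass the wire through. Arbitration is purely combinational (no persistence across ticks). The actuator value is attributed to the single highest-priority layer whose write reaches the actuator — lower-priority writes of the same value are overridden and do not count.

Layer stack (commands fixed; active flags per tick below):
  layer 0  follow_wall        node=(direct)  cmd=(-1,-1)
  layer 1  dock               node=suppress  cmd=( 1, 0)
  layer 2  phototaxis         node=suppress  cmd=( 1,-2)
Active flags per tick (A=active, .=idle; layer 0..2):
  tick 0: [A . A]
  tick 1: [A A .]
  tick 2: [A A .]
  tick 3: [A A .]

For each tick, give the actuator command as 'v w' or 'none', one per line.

tick 0:
  L0 follow_wall: active, feeds wire = (-1, -1)
  L1 dock: idle → wire stays (-1, -1)
  L2 phototaxis: active, suppressor → wire = (1, -2)
  actuator = (1, -2)
tick 1:
  L0 follow_wall: active, feeds wire = (-1, -1)
  L1 dock: active, suppressor → wire = (1, 0)
  L2 phototaxis: idle → wire stays (1, 0)
  actuator = (1, 0)
tick 2:
  L0 follow_wall: active, feeds wire = (-1, -1)
  L1 dock: active, suppressor → wire = (1, 0)
  L2 phototaxis: idle → wire stays (1, 0)
  actuator = (1, 0)
tick 3:
  L0 follow_wall: active, feeds wire = (-1, -1)
  L1 dock: active, suppressor → wire = (1, 0)
  L2 phototaxis: idle → wire stays (1, 0)
  actuator = (1, 0)

1 -2
1 0
1 0
1 0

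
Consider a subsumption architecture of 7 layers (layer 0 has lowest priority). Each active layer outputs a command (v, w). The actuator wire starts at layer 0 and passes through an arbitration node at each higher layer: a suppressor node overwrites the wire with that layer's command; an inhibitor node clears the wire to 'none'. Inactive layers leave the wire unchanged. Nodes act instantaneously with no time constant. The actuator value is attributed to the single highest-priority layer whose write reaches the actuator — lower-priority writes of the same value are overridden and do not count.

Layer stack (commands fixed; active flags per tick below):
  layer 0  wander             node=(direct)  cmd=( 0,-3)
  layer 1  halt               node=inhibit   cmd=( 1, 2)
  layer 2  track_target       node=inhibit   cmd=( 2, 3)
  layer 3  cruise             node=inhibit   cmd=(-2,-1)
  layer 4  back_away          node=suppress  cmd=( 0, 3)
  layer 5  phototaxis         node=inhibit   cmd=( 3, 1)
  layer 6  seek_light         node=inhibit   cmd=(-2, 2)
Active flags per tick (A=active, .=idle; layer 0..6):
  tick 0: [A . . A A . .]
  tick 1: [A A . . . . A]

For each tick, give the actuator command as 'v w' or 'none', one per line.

tick 0:
  layer 0 (wander) active — direct: (0, -3)
  layer 1 (halt) idle — unchanged: (0, -3)
  layer 2 (track_target) idle — unchanged: (0, -3)
  layer 3 (cruise) active — inhibits: none
  layer 4 (back_away) active — suppresses: (0, 3)
  layer 5 (phototaxis) idle — unchanged: (0, 3)
  layer 6 (seek_light) idle — unchanged: (0, 3)
  → actuator (0, 3)
tick 1:
  layer 0 (wander) active — direct: (0, -3)
  layer 1 (halt) active — inhibits: none
  layer 2 (track_target) idle — unchanged: none
  layer 3 (cruise) idle — unchanged: none
  layer 4 (back_away) idle — unchanged: none
  layer 5 (phototaxis) idle — unchanged: none
  layer 6 (seek_light) active — inhibits: none
  → actuator none

0 3
none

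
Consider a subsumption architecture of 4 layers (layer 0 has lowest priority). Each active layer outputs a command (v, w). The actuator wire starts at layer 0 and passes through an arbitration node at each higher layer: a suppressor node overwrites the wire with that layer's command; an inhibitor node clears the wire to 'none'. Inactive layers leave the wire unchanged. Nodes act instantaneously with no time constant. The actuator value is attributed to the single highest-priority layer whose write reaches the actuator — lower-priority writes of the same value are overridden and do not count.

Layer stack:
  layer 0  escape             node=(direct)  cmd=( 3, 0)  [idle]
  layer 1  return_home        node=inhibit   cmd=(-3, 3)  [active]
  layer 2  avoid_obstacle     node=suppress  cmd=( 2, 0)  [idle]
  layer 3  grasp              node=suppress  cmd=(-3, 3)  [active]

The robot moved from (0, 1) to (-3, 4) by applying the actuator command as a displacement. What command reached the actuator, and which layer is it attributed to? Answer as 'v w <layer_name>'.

displacement = (-3, 4) − (0, 1) = (-3, 3)
layer 0 (escape) idle — none
layer 1 (return_home) active — inhibits: none
layer 2 (avoid_obstacle) idle — unchanged: none
layer 3 (grasp) active — suppresses: (-3, 3)
→ actuator (-3, 3) — from layer 3 (grasp)

-3 3 grasp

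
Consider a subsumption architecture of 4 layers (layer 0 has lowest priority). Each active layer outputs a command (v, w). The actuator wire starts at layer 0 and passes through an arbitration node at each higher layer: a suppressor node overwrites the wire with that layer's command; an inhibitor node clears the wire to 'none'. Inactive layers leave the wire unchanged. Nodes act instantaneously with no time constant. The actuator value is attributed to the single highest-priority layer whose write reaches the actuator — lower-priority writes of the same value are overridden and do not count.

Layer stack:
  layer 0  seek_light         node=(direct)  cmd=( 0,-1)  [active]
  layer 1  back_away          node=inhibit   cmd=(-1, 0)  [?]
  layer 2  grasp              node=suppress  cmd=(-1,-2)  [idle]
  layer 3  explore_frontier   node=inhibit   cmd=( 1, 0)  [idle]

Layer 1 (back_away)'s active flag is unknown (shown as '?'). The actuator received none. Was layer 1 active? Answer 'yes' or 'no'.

If layer 1 is active=yes:
  actuator would be none
If layer 1 is active=no:
  actuator would be (0, -1)
Observed none, so layer 1 was active.

yes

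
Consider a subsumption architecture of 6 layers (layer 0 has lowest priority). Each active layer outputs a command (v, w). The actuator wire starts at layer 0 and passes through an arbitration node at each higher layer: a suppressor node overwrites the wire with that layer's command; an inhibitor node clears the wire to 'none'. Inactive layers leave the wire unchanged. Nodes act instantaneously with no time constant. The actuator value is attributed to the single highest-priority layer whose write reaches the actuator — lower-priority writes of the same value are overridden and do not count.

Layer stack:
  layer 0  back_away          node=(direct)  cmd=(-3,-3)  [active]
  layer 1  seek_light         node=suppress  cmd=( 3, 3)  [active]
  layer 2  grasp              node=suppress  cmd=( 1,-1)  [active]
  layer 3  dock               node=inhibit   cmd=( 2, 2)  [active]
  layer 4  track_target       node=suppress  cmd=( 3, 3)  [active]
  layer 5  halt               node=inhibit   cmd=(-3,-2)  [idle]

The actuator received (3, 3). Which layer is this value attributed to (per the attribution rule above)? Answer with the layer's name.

layer 0 (back_away) active — direct: (-3, -3)
layer 1 (seek_light) active — suppresses: (3, 3)
layer 2 (grasp) active — suppresses: (1, -1)
layer 3 (dock) active — inhibits: none
layer 4 (track_target) active — suppresses: (3, 3)
layer 5 (halt) idle — unchanged: (3, 3)
→ actuator (3, 3)
last writer: layer 4 = track_target

track_target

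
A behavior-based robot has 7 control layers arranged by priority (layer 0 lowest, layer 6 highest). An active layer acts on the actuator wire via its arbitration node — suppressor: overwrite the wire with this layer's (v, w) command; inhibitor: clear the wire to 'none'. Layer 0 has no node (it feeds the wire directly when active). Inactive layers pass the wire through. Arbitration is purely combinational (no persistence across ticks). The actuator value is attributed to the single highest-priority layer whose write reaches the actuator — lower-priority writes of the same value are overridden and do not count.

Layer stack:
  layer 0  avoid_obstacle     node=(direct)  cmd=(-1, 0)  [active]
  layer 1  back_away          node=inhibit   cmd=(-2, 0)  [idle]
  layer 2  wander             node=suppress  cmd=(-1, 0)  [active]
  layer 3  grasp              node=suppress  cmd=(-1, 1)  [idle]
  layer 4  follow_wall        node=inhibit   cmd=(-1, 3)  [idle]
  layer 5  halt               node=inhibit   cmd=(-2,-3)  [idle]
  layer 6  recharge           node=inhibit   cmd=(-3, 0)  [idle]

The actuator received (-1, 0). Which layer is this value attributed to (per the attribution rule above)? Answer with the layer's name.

[0] avoid_obstacle on; wire := (-1, 0)
[1] back_away off; pass (-1, 0)
[2] wander on (suppress); wire := (-1, 0)
[3] grasp off; pass (-1, 0)
[4] follow_wall off; pass (-1, 0)
[5] halt off; pass (-1, 0)
[6] recharge off; pass (-1, 0)
output (-1, 0)
last writer: layer 2 = wander

wander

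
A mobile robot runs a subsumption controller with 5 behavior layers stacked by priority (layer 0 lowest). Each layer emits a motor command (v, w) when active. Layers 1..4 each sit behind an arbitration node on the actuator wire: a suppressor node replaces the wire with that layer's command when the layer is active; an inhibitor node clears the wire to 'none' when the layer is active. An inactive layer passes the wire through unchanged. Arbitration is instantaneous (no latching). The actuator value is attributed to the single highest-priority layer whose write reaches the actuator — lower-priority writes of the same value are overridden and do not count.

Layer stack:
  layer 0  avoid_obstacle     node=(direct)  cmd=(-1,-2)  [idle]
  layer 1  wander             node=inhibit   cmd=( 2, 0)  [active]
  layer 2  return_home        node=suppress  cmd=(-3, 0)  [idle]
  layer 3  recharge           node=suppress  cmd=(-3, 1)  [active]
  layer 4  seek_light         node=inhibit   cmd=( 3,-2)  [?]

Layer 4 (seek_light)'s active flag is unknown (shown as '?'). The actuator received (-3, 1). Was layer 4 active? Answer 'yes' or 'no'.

If layer 4 is active=yes:
  actuator would be none
If layer 4 is active=no:
  actuator would be (-3, 1)
Observed (-3, 1), so layer 4 was idle.

no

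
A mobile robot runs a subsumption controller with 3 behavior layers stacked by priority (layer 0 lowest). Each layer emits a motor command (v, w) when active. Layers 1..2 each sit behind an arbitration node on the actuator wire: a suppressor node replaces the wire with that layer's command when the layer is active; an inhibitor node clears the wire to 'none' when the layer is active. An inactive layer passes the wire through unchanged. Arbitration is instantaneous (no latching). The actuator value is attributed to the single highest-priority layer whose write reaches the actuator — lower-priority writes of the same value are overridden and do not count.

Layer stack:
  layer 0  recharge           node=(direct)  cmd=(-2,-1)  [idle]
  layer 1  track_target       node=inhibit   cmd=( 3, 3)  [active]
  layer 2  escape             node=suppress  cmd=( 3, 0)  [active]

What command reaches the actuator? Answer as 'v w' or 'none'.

layer 0 (recharge) idle — none
layer 1 (track_target) active — inhibits: none
layer 2 (escape) active — suppresses: (3, 0)
→ actuator (3, 0)

3 0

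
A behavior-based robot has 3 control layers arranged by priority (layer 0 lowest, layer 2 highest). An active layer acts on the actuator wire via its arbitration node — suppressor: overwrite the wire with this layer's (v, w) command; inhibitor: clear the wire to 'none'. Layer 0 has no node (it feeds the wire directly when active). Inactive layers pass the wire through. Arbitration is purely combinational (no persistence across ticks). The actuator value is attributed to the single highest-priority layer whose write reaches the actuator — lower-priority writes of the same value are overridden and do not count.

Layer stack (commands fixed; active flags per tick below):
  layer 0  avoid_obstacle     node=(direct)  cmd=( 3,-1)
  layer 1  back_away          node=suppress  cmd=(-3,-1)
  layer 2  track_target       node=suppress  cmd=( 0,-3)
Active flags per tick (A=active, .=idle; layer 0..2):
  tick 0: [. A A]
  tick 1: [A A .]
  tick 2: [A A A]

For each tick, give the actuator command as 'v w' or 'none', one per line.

tick 0:
  L0 avoid_obstacle: idle → wire = none
  L1 back_away: active, suppressor → wire = (-3, -1)
  L2 track_target: active, suppressor → wire = (0, -3)
  actuator = (0, -3)
tick 1:
  L0 avoid_obstacle: active, feeds wire = (3, -1)
  L1 back_away: active, suppressor → wire = (-3, -1)
  L2 track_target: idle → wire stays (-3, -1)
  actuator = (-3, -1)
tick 2:
  L0 avoid_obstacle: active, feeds wire = (3, -1)
  L1 back_away: active, suppressor → wire = (-3, -1)
  L2 track_target: active, suppressor → wire = (0, -3)
  actuator = (0, -3)

0 -3
-3 -1
0 -3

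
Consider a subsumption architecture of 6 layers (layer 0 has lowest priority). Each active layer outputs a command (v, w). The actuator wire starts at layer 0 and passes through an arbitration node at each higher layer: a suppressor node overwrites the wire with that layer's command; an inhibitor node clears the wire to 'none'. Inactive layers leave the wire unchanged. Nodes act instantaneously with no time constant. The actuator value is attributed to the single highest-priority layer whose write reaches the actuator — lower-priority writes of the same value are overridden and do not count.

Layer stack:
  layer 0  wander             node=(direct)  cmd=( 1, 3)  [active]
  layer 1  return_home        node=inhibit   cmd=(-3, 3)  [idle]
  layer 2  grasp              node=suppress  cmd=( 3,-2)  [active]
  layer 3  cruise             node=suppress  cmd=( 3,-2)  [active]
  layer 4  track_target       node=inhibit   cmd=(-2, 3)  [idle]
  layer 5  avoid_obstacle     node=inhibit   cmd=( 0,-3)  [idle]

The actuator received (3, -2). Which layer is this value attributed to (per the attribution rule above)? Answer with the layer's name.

cruise

layer 0 (wander) active — direct: (1, 3)
layer 1 (return_home) idle — unchanged: (1, 3)
layer 2 (grasp) active — suppresses: (3, -2)
layer 3 (cruise) active — suppresses: (3, -2)
layer 4 (track_target) idle — unchanged: (3, -2)
layer 5 (avoid_obstacle) idle — unchanged: (3, -2)
→ actuator (3, -2)
last writer: layer 3 = cruise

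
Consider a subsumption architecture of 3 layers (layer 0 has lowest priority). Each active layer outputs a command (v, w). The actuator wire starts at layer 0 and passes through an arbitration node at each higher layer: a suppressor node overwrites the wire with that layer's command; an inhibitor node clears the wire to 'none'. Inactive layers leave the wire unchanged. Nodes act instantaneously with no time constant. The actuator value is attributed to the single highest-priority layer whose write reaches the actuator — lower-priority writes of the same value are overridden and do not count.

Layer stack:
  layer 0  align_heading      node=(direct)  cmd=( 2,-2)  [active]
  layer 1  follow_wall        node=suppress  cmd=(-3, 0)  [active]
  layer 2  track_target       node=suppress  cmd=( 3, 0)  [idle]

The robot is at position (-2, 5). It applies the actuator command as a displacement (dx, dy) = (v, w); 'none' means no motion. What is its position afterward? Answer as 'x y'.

[0] align_heading on; wire := (2, -2)
[1] follow_wall on (suppress); wire := (-3, 0)
[2] track_target off; pass (-3, 0)
output (-3, 0)
position: (-2, 5) + (-3, 0) = (-5, 5)

-5 5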